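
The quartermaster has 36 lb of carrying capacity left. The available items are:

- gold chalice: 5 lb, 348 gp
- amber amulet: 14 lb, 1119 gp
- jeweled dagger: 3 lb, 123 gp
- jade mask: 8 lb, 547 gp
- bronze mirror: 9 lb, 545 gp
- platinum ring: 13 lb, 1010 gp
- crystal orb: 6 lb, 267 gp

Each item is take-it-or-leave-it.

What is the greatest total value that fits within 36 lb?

2676

Density check — amber amulet 79.93, platinum ring 77.69, gold chalice 69.60 are the best per lb.
A density-first pass picks gold chalice + amber amulet + jeweled dagger + platinum ring — 2600 at 35 lb.
Replace gold chalice and jeweled dagger with jade mask: the trade gains 76 net, giving 2676 at 35 lb.
Next best is amber amulet + bronze mirror + platinum ring at 2674 (36 lb) — short by 2.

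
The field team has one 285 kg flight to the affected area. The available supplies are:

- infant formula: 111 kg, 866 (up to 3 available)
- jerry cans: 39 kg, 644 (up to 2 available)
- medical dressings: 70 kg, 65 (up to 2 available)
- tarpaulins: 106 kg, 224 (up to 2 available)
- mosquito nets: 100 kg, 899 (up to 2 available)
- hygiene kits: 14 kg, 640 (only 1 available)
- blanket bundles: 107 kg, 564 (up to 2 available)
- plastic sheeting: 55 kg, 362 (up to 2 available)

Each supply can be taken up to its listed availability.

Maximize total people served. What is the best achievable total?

3189

Taking 2×jerry cans + mosquito nets + hygiene kits + plastic sheeting: 247 kg used, 3189 in people served.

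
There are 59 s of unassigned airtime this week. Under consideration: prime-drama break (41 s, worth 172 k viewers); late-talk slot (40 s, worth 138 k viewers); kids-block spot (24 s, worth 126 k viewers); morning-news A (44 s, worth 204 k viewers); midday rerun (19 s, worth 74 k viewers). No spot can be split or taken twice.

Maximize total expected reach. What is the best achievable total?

212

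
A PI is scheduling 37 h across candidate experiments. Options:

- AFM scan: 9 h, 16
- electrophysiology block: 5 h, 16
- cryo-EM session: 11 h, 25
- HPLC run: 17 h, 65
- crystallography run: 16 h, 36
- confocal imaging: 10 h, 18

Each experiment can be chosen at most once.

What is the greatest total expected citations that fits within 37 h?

Density check — HPLC run 3.82, electrophysiology block 3.20, cryo-EM session 2.27, crystallography run 2.25 are the best per h.
AFM scan + cryo-EM session + HPLC run uses 37 of the 37 h and totals 106.
That's the maximum — no swap from here does better than 106.

106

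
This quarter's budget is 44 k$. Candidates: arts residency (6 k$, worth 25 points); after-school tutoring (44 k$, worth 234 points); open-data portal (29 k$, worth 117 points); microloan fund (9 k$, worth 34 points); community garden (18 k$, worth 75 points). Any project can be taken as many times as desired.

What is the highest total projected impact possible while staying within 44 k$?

By projected impact per k$: after-school tutoring 5.32, arts residency 4.17, community garden 4.17 lead.
After-school tutoring uses 44 of the 44 k$ and totals 234.
No other feasible combination exceeds 234.

234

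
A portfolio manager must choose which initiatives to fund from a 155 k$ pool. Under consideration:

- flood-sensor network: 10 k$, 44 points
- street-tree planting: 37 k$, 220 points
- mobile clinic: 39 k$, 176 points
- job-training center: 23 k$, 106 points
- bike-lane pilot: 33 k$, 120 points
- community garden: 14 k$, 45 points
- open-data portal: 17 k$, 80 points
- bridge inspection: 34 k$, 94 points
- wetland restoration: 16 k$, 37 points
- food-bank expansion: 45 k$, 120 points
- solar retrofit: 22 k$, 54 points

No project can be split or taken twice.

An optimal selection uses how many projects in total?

The maximum projected impact within 155 k$ is 702.
One optimal bundle: street-tree planting + mobile clinic + job-training center + bike-lane pilot + open-data portal (149 k$).
All optima have 5 projects.

5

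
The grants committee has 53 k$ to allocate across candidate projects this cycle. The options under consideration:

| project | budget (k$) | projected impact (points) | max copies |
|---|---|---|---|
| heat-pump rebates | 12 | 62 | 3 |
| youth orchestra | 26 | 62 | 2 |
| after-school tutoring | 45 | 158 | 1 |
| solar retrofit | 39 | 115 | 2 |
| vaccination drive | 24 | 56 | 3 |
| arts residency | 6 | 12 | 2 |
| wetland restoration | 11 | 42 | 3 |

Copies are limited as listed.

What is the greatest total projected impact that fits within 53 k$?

240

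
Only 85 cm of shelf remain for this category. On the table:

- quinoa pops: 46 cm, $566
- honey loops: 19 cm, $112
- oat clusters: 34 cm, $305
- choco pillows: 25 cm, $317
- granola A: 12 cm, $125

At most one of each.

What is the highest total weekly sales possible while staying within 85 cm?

1008

The ratio ordering already packs tightly: quinoa pops + choco pillows + granola A, 83 cm, 1008.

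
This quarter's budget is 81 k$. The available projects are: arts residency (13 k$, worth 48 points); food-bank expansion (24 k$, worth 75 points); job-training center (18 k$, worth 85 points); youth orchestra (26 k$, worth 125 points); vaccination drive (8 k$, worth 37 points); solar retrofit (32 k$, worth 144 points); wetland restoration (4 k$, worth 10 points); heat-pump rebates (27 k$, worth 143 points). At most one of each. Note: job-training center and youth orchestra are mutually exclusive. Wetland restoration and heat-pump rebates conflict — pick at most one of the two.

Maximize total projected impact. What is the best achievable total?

372

By projected impact per k$: heat-pump rebates 5.30, youth orchestra 4.81, job-training center 4.72 lead.
Job-training center + solar retrofit + heat-pump rebates uses 77 of the 81 k$ and totals 372.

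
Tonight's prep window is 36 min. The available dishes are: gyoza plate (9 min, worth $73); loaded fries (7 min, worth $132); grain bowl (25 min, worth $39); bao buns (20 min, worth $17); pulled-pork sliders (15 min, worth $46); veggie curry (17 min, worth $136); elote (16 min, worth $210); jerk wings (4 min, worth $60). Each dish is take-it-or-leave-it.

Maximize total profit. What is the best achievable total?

475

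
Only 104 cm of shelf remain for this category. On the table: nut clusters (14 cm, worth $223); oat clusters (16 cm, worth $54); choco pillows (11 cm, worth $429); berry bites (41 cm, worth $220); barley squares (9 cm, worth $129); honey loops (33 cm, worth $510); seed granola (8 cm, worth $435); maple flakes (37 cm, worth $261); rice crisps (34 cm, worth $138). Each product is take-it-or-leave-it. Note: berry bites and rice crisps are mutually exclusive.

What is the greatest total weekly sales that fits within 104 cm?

1858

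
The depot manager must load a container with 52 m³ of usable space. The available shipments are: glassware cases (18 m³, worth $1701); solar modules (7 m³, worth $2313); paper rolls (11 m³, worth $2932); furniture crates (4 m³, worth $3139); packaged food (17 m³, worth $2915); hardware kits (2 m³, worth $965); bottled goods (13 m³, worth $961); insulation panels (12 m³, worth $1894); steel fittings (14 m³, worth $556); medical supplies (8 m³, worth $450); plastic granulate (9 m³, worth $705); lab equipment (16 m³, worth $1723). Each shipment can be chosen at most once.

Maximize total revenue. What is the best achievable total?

13193

By revenue per m³: furniture crates 784.75, hardware kits 482.50, solar modules 330.43, paper rolls 266.55 lead.
The ratio heuristic lands on solar modules + paper rolls + furniture crates + packaged food + hardware kits + plastic granulate (12969) but leaves 2 m³ idle.
Replace hardware kits and plastic granulate with insulation panels: the trade gains 224 net, giving 13193 at 51 m³.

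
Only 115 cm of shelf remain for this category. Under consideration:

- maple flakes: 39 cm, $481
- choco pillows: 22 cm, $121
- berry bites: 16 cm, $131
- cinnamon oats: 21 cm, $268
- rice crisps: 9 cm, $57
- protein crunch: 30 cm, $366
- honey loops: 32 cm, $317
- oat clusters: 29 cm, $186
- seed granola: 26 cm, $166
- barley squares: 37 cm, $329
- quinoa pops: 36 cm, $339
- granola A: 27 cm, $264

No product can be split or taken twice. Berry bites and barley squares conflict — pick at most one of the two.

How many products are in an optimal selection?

The maximum weekly sales within 115 cm is 1303.
maple flakes + berry bites + cinnamon oats + rice crisps + protein crunch hits 1303 at 115 cm.
Any selection reaching 1303 contains exactly 5 products.

5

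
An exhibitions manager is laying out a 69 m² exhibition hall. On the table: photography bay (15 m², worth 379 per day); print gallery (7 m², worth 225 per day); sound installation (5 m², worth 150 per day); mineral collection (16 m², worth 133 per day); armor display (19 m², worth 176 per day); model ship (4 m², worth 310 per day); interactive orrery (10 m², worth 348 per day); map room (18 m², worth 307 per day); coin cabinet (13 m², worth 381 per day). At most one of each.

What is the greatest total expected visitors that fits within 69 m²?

1950

By expected visitors per m²: model ship 77.50, interactive orrery 34.80, print gallery 32.14 lead.
The ratio heuristic lands on photography bay + print gallery + sound installation + model ship + interactive orrery + coin cabinet (1793) but leaves 15 m² idle.
Replace sound installation with map room: the trade gains 157 net, giving 1950 at 67 m².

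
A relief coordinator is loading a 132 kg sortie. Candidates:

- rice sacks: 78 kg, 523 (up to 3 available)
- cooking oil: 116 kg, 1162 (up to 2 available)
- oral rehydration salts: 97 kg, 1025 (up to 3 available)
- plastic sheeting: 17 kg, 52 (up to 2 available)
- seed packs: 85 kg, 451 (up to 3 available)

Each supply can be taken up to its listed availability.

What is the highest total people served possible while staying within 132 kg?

1162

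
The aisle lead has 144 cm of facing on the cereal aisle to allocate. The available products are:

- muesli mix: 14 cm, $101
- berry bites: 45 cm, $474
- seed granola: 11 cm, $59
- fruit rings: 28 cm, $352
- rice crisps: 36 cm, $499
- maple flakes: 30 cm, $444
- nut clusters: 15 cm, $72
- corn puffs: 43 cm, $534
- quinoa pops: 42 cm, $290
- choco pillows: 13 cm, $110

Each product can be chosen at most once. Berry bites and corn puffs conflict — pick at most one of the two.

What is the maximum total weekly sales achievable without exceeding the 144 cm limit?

1829

Fruit rings + rice crisps + maple flakes + corn puffs uses 137 of the 144 cm and totals 1829.
Runner-up berry bites + fruit rings + rice crisps + maple flakes tops out at 1769.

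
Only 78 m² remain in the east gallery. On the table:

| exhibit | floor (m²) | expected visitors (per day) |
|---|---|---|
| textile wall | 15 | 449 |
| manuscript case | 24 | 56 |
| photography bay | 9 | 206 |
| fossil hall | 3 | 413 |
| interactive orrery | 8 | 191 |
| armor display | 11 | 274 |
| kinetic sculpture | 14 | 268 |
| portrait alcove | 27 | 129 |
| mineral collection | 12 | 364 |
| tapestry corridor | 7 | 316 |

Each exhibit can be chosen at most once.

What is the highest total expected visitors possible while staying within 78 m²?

Ranking by ratio (expected visitors/m²): fossil hall 137.67, tapestry corridor 45.14, mineral collection 30.33, textile wall 29.93.
Taking the top-ratio exhibits first gives textile wall + photography bay + fossil hall + interactive orrery + armor display + mineral collection + tapestry corridor for 2213 (65 m²).
Dropping interactive orrery frees 8 m²; slotting in kinetic sculpture (14 m²) lifts the total to 2290 at 71 m².

2290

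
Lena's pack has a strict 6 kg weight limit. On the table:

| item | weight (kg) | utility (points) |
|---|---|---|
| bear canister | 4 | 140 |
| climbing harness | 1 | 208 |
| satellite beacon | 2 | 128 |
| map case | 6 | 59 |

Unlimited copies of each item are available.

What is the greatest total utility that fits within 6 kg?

1248

The ratio ordering already packs tightly: 6×climbing harness, 6 kg, 1248.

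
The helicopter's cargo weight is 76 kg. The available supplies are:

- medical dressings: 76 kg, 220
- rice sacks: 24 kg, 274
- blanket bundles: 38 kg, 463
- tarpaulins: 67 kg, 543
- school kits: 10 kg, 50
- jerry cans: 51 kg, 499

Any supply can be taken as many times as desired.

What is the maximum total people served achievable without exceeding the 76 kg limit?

926

Density check — blanket bundles 12.18, rice sacks 11.42, jerry cans 9.78 are the best per kg.
Taking 2×blanket bundles: 76 kg used, 926 in people served.
That's the maximum — no swap from here does better than 926.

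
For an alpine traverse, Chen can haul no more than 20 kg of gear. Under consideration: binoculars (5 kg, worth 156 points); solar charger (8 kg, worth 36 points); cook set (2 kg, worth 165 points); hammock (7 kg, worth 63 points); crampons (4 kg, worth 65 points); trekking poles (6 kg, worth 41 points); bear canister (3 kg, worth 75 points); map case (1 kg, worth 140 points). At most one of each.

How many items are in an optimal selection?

5

The maximum utility within 20 kg is 601.
One optimal bundle: binoculars + cook set + crampons + bear canister + map case (15 kg).
Any selection reaching 601 contains exactly 5 items.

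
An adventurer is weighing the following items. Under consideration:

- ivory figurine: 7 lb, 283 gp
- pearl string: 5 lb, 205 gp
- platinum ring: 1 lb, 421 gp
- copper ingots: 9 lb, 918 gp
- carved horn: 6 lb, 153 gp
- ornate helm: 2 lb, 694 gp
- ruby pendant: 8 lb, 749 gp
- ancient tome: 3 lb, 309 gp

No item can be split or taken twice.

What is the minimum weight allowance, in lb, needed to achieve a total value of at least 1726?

11

Look for the lowest-weight combination reaching 1726.
platinum ring + ornate helm + ruby pendant reaches 1864 using 11 lb.
No combination under 11 lb hits 1726.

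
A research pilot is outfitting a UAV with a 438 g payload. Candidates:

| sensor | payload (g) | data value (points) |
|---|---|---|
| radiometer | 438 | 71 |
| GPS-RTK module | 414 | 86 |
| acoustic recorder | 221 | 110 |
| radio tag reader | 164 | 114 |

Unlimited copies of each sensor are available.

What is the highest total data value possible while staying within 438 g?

Taking 2×radio tag reader: 328 g used, 228 in data value.

228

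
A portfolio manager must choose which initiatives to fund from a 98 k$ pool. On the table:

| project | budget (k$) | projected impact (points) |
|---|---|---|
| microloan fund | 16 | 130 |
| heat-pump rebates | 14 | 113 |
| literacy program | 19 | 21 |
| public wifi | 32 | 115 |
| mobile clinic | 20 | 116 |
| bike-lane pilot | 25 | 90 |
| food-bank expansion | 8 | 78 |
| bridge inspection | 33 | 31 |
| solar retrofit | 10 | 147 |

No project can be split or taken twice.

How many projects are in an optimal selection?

Best achievable projected impact is 674.
microloan fund + heat-pump rebates + mobile clinic + bike-lane pilot + food-bank expansion + solar retrofit hits 674 at 93 k$.
Every optimal selection uses 6 projects.

6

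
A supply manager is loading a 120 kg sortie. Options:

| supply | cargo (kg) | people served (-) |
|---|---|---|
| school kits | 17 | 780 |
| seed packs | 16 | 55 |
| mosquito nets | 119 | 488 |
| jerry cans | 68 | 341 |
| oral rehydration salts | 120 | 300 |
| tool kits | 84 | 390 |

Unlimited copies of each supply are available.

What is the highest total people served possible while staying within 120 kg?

The ratio ordering already packs tightly: 7×school kits, 119 kg, 5460.

5460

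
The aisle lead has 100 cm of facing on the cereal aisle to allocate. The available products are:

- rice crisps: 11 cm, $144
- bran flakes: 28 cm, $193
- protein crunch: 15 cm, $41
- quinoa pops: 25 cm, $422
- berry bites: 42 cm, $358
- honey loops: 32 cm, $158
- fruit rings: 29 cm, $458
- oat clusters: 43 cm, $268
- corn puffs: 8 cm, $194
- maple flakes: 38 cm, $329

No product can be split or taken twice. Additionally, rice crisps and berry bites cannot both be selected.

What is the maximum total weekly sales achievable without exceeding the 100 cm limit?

Ranking by ratio (weekly sales/cm): corn puffs 24.25, quinoa pops 16.88, fruit rings 15.79, rice crisps 13.09.
Filling by ratio: rice crisps + protein crunch + quinoa pops + fruit rings + corn puffs for 1259, with 12 cm left unused.
The 26 cm tied up in rice crisps and protein crunch is better spent on maple flakes — total rises to 1403 (100 cm).

1403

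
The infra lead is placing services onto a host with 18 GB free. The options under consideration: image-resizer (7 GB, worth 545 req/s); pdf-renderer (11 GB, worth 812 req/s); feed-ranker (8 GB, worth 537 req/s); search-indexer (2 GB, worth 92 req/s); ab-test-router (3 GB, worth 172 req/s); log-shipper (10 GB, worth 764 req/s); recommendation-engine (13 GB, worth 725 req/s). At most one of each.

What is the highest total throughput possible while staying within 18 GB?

Density check — image-resizer 77.86, log-shipper 76.40, pdf-renderer 73.82, feed-ranker 67.12 are the best per GB.
Taking the top-ratio services first gives image-resizer + log-shipper for 1309 (17 GB).
Replace log-shipper with pdf-renderer: the trade gains 48 net, giving 1357 at 18 GB.
Runner-up image-resizer + log-shipper tops out at 1309.

1357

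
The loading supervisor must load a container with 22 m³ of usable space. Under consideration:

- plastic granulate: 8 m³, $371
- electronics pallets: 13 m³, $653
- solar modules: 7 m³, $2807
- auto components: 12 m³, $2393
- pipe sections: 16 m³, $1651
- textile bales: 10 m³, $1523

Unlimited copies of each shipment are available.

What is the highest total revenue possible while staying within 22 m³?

8421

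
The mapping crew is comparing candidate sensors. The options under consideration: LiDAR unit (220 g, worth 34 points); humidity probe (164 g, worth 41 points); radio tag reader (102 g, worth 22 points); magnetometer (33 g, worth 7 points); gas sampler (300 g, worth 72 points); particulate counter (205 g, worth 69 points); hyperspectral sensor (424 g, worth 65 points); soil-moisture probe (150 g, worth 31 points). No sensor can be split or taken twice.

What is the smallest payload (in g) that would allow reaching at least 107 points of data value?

369

Look for the lowest-payload combination reaching 107.
Taking humidity probe + particulate counter gives 110 (≥ 107) for 369 g.
Any bundle with less than 369 g falls short of 107.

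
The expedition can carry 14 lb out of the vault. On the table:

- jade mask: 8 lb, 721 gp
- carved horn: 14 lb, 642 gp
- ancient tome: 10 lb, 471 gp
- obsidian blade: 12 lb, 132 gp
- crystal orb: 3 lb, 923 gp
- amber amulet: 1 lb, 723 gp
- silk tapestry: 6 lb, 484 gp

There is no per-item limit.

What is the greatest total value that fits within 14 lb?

10122

Best packing: 14×amber amulet — 14 lb, 10122 total.
No other feasible combination exceeds 10122.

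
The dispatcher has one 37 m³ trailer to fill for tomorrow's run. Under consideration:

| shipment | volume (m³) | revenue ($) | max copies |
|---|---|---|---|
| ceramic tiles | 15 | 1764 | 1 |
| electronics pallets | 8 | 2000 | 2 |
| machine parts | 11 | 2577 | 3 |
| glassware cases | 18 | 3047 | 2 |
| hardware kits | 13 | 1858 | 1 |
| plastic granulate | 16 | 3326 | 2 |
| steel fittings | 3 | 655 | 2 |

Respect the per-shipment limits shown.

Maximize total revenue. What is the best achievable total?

8464

The ratio heuristic lands on 2×electronics pallets + machine parts + 2×steel fittings (7887) but leaves 4 m³ idle.
The 8 m³ tied up in electronics pallets is better spent on machine parts — total rises to 8464 (36 m³).
Every other selection either busts 37 m³ or exceeds an availability limit or fails to beat 8464.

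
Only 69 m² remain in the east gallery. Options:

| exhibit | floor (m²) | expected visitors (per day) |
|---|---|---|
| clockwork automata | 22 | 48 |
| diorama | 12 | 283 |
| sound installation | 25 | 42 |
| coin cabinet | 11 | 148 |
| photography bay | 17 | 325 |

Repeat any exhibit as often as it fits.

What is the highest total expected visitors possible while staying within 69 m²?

Taking the top-ratio exhibits first gives 5×diorama for 1415 (60 m²).
Dropping diorama frees 12 m²; slotting in photography bay (17 m²) lifts the total to 1457 at 65 m².
No other feasible combination exceeds 1457.

1457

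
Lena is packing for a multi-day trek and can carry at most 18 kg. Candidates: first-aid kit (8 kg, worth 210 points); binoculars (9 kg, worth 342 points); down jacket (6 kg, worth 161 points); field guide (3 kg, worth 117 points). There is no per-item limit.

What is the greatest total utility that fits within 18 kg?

702

Taking 6×field guide: 18 kg used, 702 in utility.
No other feasible combination exceeds 702.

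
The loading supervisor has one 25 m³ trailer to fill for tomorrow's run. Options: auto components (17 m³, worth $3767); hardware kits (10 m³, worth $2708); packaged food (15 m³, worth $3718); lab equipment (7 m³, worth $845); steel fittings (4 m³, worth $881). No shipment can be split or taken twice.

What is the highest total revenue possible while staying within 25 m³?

By revenue per m³: hardware kits 270.80, packaged food 247.87, auto components 221.59 lead.
The ratio ordering already packs tightly: hardware kits + packaged food, 25 m³, 6426.

6426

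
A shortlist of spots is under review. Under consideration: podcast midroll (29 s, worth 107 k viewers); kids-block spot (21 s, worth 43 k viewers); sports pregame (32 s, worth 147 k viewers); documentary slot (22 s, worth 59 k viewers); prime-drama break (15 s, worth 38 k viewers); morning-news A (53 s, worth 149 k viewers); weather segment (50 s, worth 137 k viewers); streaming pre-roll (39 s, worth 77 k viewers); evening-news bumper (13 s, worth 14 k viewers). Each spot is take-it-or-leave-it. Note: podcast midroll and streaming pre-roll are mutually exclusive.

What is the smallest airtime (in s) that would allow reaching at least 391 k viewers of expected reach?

111

Minimise s subject to total expected reach ≥ 391.
podcast midroll + sports pregame + weather segment reaches 391 using 111 s.
Below 111 s the best achievable stays under 391.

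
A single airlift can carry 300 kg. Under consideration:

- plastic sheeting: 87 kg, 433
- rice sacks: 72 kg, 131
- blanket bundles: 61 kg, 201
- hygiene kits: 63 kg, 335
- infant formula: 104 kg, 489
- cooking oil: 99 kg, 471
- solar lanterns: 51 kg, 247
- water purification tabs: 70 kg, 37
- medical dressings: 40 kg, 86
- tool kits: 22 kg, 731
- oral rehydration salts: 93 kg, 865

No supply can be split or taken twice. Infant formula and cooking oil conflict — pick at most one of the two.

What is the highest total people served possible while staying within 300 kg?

2420

Ranking by ratio (people served/kg): tool kits 33.23, oral rehydration salts 9.30, hygiene kits 5.32.
Filling by ratio: plastic sheeting + hygiene kits + tool kits + oral rehydration salts for 2364, with 35 kg left unused.
The 87 kg tied up in plastic sheeting is better spent on infant formula — total rises to 2420 (282 kg).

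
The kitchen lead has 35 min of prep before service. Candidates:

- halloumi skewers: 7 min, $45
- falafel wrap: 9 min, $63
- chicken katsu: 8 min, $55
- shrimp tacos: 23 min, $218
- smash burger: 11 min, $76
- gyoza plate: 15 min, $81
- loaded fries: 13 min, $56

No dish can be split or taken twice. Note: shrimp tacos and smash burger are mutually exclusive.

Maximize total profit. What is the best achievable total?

281

Falafel wrap + shrimp tacos uses 32 of the 35 min and totals 281.
The closest alternative, chicken katsu + shrimp tacos, reaches only 273.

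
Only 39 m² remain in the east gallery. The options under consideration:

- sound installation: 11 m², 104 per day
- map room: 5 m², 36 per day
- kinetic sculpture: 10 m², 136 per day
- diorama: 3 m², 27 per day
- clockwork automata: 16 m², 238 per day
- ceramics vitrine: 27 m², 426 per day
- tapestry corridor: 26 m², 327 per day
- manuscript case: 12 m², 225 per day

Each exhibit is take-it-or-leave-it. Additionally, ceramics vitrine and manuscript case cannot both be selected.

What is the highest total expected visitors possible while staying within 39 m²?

Kinetic sculpture + clockwork automata + manuscript case uses 38 of the 39 m² and totals 599.
The closest alternative, sound installation + clockwork automata + manuscript case, reaches only 567.

599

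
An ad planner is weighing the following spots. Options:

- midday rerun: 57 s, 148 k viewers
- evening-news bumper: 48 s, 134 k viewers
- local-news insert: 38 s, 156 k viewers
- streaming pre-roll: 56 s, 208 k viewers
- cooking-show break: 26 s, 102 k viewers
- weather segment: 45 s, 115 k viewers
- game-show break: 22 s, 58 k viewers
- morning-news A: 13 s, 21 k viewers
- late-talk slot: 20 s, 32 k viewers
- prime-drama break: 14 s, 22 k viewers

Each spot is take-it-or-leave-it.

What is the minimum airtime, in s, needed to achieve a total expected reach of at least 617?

181

Need the lightest bundle worth ≥ 617.
evening-news bumper + local-news insert + streaming pre-roll + cooking-show break + morning-news A: 621 expected reach at 181 s.
Below 181 s the best achievable stays under 617.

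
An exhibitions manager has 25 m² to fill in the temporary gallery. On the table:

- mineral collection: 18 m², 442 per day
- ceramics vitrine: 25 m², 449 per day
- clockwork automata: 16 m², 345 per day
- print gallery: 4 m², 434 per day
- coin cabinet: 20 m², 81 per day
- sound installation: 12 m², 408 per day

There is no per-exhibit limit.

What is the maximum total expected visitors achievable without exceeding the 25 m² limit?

Taking 6×print gallery: 24 m² used, 2604 in expected visitors.

2604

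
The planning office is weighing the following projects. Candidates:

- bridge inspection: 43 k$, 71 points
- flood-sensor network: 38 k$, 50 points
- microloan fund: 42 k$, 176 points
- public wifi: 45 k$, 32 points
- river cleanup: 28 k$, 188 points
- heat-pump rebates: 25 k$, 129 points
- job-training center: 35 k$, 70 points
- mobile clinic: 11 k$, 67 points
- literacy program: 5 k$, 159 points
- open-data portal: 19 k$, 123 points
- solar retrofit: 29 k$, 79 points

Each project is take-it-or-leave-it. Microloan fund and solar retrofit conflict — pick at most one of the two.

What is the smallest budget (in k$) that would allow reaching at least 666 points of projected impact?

88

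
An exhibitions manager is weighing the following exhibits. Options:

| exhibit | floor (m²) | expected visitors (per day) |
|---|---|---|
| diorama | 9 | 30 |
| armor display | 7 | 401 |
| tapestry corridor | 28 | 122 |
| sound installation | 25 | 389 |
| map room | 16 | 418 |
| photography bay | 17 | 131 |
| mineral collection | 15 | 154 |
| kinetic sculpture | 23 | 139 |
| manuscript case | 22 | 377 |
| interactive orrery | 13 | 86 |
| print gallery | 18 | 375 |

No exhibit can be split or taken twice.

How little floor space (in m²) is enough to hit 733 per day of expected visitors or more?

23

Minimise m² subject to total expected visitors ≥ 733.
armor display + map room reaches 819 using 23 m².
No combination under 23 m² hits 733.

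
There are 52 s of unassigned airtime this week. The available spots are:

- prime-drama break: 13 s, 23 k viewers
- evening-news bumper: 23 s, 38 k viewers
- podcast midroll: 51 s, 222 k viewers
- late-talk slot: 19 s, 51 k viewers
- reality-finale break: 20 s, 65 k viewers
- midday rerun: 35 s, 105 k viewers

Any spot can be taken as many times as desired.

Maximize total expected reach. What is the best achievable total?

222

The ratio ordering already packs tightly: podcast midroll, 51 s, 222.
The spare 1 s is too small for any remaining spot, and no exchange beats 222.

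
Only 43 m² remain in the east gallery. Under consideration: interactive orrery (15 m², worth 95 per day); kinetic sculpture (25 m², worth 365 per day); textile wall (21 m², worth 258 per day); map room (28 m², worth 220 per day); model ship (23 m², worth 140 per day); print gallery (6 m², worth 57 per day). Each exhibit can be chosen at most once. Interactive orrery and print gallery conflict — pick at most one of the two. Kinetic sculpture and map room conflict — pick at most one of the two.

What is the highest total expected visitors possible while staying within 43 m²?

Greedy by ratio would take kinetic sculpture + print gallery: 31 m² used, total 422.
Replace print gallery with interactive orrery: the trade gains 38 net, giving 460 at 40 m².

460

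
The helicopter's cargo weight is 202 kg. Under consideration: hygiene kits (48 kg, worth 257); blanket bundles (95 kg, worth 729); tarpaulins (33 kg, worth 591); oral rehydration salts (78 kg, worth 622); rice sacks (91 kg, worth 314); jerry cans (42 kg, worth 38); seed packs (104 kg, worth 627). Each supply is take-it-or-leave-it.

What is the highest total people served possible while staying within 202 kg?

1577

By people served per kg: tarpaulins 17.91, oral rehydration salts 7.97, blanket bundles 7.67 lead.
A density-first pass picks hygiene kits + tarpaulins + oral rehydration salts + jerry cans — 1508 at 201 kg.
Replace oral rehydration salts and jerry cans with blanket bundles: the trade gains 69 net, giving 1577 at 176 kg.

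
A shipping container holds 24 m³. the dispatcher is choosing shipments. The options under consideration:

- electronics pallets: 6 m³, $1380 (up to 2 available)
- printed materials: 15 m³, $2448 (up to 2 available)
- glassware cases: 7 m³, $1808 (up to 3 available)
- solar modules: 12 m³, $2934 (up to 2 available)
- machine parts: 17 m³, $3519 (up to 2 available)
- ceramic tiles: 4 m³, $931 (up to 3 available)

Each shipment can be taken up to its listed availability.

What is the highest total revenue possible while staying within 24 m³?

Ranking by ratio (revenue/m³): glassware cases 258.29, solar modules 244.50, ceramic tiles 232.75, electronics pallets 230.00.
Greedy by ratio would take 3×glassware cases: 21 m³ used, total 5424.
The 7 m³ tied up in glassware cases is better spent on electronics pallets + ceramic tiles — total rises to 5927 (24 m³).
No other feasible combination exceeds 5927.

5927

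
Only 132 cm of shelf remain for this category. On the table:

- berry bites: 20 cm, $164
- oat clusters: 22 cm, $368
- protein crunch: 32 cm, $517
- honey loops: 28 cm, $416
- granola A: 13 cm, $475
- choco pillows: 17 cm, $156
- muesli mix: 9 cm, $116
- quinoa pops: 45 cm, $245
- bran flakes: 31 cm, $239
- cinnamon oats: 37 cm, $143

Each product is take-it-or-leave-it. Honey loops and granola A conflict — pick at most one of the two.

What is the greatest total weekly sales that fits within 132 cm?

1879

Ranking by ratio (weekly sales/cm): granola A 36.54, oat clusters 16.73, protein crunch 16.16, honey loops 14.86.
Berry bites + oat clusters + protein crunch + granola A + muesli mix + bran flakes uses 127 of the 132 cm and totals 1879.
Runner-up oat clusters + protein crunch + granola A + choco pillows + muesli mix + bran flakes tops out at 1871.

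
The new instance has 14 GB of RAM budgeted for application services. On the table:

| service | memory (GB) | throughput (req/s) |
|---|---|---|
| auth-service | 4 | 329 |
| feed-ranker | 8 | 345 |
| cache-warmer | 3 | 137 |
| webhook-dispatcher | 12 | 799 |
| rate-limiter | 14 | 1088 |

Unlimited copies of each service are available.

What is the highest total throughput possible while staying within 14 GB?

1088

Taking the top-ratio services first gives 3×auth-service for 987 (12 GB).
The 12 GB tied up in 3×auth-service is better spent on rate-limiter — total rises to 1088 (14 GB).
Every other selection either busts 14 GB or fails to beat 1088.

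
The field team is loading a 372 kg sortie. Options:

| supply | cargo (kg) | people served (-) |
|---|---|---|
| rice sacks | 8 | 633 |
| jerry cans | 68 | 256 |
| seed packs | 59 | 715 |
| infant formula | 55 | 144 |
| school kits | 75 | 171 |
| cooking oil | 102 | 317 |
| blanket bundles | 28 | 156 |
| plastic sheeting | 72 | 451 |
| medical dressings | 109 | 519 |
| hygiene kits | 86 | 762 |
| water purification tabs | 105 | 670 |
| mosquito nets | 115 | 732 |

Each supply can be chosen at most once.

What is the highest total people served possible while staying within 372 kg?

3449

Density check — rice sacks 79.12, seed packs 12.12, hygiene kits 8.86, water purification tabs 6.38 are the best per kg.
A density-first pass picks rice sacks + seed packs + blanket bundles + plastic sheeting + hygiene kits + water purification tabs — 3387 at 358 kg.
Replace water purification tabs with mosquito nets: the trade gains 62 net, giving 3449 at 368 kg.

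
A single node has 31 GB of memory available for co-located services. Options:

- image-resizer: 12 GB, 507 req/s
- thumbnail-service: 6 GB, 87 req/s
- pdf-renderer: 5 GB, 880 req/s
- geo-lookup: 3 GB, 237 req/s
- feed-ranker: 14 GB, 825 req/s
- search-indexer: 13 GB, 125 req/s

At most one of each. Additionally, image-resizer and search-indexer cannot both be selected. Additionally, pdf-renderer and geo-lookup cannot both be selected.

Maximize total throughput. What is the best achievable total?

Best packing: image-resizer + pdf-renderer + feed-ranker — 31 GB, 2212 total.
Runner-up thumbnail-service + pdf-renderer + feed-ranker tops out at 1792.

2212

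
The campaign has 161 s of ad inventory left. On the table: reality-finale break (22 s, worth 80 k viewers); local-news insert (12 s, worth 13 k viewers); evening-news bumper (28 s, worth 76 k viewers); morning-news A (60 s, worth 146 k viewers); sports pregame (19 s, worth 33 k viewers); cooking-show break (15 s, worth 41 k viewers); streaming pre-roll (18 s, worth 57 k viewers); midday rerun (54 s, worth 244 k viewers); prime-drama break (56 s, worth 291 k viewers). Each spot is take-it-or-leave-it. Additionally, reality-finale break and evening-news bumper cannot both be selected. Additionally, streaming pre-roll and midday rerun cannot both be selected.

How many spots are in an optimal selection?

5

The maximum expected reach within 161 s is 669.
reality-finale break + local-news insert + cooking-show break + midday rerun + prime-drama break hits 669 at 159 s.
Every optimal selection uses 5 spots.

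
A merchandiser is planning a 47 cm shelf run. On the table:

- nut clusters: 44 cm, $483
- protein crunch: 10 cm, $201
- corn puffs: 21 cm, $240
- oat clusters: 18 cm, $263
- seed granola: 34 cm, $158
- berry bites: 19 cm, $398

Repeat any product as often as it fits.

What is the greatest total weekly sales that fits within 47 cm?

862

Greedy by ratio would take 2×berry bites: 38 cm used, total 796.
The 19 cm tied up in berry bites is better spent on protein crunch + oat clusters — total rises to 862 (47 cm).
Nothing else within 47 cm beats 862.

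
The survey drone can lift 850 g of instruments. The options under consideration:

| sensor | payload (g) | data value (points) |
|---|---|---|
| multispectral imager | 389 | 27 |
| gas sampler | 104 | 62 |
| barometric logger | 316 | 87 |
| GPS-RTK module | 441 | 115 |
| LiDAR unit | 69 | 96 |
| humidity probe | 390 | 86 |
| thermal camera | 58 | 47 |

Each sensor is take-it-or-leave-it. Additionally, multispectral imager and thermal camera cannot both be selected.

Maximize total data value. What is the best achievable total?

Density check — LiDAR unit 1.39, thermal camera 0.81, gas sampler 0.60 are the best per g.
A density-first pass picks gas sampler + barometric logger + LiDAR unit + thermal camera — 292 at 547 g.
The 316 g tied up in barometric logger is better spent on GPS-RTK module — total rises to 320 (672 g).

320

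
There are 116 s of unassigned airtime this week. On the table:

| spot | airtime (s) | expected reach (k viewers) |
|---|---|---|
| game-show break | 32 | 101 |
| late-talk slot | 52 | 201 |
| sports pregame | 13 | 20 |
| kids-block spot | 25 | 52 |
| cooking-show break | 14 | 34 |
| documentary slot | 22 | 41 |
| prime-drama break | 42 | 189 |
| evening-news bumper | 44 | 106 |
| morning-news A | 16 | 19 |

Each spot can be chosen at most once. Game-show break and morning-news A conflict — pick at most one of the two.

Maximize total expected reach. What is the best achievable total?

By expected reach per s: prime-drama break 4.50, late-talk slot 3.87, game-show break 3.16 lead.
Taking the top-ratio spots first gives late-talk slot + cooking-show break + prime-drama break for 424 (108 s).
The 14 s tied up in cooking-show break is better spent on documentary slot — total rises to 431 (116 s).

431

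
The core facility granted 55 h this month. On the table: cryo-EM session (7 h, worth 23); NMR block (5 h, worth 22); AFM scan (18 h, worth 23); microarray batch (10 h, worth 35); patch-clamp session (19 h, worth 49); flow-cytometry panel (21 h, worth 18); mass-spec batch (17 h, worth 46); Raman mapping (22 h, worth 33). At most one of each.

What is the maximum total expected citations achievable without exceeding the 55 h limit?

Greedy by ratio would take cryo-EM session + NMR block + microarray batch + mass-spec batch: 39 h used, total 126.
Dropping NMR block frees 5 h; slotting in patch-clamp session (19 h) lifts the total to 153 at 53 h.

153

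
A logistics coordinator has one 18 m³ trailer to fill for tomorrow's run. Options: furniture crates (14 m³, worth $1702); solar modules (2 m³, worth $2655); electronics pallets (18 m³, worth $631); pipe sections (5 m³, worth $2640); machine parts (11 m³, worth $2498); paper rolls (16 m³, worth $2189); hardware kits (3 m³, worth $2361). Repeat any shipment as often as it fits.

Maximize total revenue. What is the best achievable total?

By revenue per m³: solar modules 1327.50, hardware kits 787.00, pipe sections 528.00, machine parts 227.09 lead.
Taking 9×solar modules: 18 m³ used, 23895 in revenue.
No other feasible combination exceeds 23895.

23895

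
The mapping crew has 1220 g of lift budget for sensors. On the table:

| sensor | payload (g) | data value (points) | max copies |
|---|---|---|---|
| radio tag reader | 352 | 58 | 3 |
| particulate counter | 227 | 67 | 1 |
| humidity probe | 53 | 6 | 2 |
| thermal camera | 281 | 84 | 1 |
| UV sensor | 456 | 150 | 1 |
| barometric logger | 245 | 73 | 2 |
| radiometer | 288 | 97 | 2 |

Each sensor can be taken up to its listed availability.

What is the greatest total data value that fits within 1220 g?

387

The ratio heuristic lands on 2×humidity probe + UV sensor + 2×radiometer (356) but leaves 82 g idle.
The 394 g tied up in 2×humidity probe and radiometer is better spent on particulate counter + barometric logger — total rises to 387 (1216 g).
That's the maximum — no swap from here does better than 387.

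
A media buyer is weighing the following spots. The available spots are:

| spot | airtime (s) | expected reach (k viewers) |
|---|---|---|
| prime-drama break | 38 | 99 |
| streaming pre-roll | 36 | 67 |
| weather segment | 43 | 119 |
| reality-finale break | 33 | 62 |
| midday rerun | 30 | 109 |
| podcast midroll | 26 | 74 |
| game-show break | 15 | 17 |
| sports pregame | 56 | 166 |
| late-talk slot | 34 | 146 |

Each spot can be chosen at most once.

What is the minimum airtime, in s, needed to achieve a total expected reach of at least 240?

Look for the lowest-airtime combination reaching 240.
midday rerun + late-talk slot: 255 expected reach at 64 s.
Any bundle with less than 64 s falls short of 240.

64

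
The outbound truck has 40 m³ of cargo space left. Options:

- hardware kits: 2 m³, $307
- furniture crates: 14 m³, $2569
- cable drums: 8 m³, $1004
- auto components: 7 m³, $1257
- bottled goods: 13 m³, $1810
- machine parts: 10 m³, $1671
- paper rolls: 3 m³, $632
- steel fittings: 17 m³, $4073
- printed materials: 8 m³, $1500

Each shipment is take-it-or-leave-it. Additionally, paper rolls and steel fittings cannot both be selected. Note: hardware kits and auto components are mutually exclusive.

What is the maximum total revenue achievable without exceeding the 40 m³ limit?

Ranking by ratio (revenue/m³): steel fittings 239.59, paper rolls 210.67, printed materials 187.50, furniture crates 183.50.
Furniture crates + steel fittings + printed materials uses 39 of the 40 m³ and totals 8142.

8142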